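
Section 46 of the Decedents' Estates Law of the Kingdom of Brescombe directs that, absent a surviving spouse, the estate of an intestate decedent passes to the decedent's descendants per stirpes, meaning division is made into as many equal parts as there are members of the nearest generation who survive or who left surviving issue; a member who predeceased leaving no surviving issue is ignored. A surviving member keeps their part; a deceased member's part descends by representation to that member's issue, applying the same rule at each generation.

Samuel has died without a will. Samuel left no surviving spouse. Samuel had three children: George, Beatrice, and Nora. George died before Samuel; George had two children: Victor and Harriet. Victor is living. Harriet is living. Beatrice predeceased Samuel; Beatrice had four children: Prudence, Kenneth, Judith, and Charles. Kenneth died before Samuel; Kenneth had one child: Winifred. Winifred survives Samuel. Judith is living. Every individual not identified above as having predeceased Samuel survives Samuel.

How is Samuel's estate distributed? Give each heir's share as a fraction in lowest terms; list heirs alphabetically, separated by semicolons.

Charles 1/12; Harriet 1/6; Judith 1/12; Nora 1/3; Prudence 1/12; Victor 1/6; Winifred 1/12

There is no surviving spouse, so the entire estate passes to Samuel's descendants per stirpes.
The estate is divided into 3 equal shares of 1/3 among George, Beatrice, Nora.
George predeceased; the 1/3 allotted to George's branch passes to George's issue by representation.
The 1/3 is divided into 2 equal shares of 1/6 among Victor, Harriet.
Victor is living and takes 1/6.
Harriet is living and takes 1/6.
Beatrice predeceased; the 1/3 allotted to Beatrice's branch passes to Beatrice's issue by representation.
The 1/3 is divided into 4 equal shares of 1/12 among Prudence, Kenneth, Judith, Charles.
Prudence is living and takes 1/12.
Kenneth predeceased; the 1/12 allotted to Kenneth's branch passes to Kenneth's issue by representation.
Winifred is the sole taker at this level and receives the full 1/12.
Judith is living and takes 1/12.
Charles is living and takes 1/12.
Nora is living and takes 1/3.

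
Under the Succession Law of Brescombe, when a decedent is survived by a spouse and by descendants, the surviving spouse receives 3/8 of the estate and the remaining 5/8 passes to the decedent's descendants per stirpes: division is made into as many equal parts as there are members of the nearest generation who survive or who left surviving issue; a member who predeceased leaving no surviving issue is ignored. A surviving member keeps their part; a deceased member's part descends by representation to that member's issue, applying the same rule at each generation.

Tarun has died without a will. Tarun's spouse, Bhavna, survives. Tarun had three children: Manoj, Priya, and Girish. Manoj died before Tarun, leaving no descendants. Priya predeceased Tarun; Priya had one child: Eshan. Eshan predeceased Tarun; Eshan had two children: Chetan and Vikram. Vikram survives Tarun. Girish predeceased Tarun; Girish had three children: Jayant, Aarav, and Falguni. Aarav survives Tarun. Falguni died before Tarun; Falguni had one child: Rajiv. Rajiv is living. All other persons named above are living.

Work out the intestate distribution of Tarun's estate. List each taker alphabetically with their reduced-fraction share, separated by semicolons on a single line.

Aarav 5/48; Bhavna 3/8; Chetan 5/32; Jayant 5/48; Rajiv 5/48; Vikram 5/32

Bhavna, as surviving spouse, takes 3/8.
The remaining 5/8 passes to Tarun's descendants per stirpes.
Manoj left no surviving issue, so that branch lapses and is disregarded.
The 5/8 is divided into 2 equal shares of 5/16 among Priya, Girish.
Priya predeceased; the 5/16 allotted to Priya's branch passes to Priya's issue by representation.
Eshan's line is the sole branch at this level, so the full 5/16 passes to Eshan's issue by representation.
The 5/16 is divided into 2 equal shares of 5/32 among Chetan, Vikram.
Chetan is living and takes 5/32.
Vikram is living and takes 5/32.
Girish predeceased; the 5/16 allotted to Girish's branch passes to Girish's issue by representation.
The 5/16 is divided into 3 equal shares of 5/48 among Jayant, Aarav, Falguni.
Jayant is living and takes 5/48.
Aarav is living and takes 5/48.
Falguni predeceased; the 5/48 allotted to Falguni's branch passes to Falguni's issue by representation.
Rajiv is the sole taker at this level and receives the full 5/48.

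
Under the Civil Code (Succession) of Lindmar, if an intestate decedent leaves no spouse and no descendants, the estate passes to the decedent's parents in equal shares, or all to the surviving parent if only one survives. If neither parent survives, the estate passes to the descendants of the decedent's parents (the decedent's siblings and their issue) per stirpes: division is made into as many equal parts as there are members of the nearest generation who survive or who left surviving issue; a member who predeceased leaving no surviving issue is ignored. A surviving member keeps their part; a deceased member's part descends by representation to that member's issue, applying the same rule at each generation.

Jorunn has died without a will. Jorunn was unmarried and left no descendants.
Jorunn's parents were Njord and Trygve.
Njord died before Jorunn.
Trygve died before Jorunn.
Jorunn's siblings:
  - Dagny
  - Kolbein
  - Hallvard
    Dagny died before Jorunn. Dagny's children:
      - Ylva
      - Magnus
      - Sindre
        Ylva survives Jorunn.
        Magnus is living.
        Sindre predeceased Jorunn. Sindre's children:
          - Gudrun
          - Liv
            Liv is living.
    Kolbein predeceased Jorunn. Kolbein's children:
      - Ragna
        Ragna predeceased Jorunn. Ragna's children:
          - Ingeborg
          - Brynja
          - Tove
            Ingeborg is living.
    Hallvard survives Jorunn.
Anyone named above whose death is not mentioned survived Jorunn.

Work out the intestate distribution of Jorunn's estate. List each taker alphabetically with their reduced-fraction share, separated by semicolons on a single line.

Brynja 1/9; Gudrun 1/18; Hallvard 1/3; Ingeborg 1/9; Liv 1/18; Magnus 1/9; Tove 1/9; Ylva 1/9

Neither parent survives and there are no descendants, so the estate passes to Jorunn's siblings and their issue per stirpes.
The estate is divided into 3 equal shares of 1/3 among Dagny, Kolbein, Hallvard.
Dagny predeceased; the 1/3 allotted to Dagny's branch passes to Dagny's issue by representation.
The 1/3 is divided into 3 equal shares of 1/9 among Ylva, Magnus, Sindre.
Ylva is living and takes 1/9.
Magnus is living and takes 1/9.
Sindre predeceased; the 1/9 allotted to Sindre's branch passes to Sindre's issue by representation.
The 1/9 is divided into 2 equal shares of 1/18 among Gudrun, Liv.
Gudrun is living and takes 1/18.
Liv is living and takes 1/18.
Kolbein predeceased; the 1/3 allotted to Kolbein's branch passes to Kolbein's issue by representation.
Ragna's line is the sole branch at this level, so the full 1/3 passes to Ragna's issue by representation.
The 1/3 is divided into 3 equal shares of 1/9 among Ingeborg, Brynja, Tove.
Ingeborg is living and takes 1/9.
Brynja is living and takes 1/9.
Tove is living and takes 1/9.
Hallvard is living and takes 1/3.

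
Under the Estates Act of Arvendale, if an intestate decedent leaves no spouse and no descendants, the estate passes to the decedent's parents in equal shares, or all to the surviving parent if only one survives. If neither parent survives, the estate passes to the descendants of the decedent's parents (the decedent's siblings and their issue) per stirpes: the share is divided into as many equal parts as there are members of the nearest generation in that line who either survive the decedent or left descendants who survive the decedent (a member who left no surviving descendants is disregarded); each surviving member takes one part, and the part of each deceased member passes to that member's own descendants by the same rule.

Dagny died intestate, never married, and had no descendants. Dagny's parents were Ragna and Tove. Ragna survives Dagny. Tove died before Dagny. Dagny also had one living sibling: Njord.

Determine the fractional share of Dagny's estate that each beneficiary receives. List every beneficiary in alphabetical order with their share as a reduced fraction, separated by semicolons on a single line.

Ragna 1

Only one parent, Ragna, survives, so Ragna takes the entire estate. The siblings take nothing because a surviving parent has priority.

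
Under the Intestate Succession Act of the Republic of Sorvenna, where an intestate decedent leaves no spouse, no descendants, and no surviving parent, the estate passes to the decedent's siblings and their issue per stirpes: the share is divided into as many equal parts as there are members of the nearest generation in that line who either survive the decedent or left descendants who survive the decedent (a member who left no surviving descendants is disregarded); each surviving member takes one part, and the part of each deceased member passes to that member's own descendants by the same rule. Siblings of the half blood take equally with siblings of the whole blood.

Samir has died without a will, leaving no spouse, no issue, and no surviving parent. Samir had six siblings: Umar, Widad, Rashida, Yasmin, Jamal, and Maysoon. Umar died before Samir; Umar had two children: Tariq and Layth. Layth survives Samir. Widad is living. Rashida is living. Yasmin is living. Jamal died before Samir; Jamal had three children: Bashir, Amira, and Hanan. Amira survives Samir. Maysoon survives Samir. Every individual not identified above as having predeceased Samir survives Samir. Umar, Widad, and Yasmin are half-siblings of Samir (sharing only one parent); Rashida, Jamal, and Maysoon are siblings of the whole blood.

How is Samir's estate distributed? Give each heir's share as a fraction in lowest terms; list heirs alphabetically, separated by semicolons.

No spouse, descendants, or parent survives, so the estate passes to Samir's siblings per stirpes.
Half-blood and whole-blood siblings take equally under the stated rule.
The estate is divided into 6 equal shares of 1/6 among Umar, Widad, Rashida, Yasmin, Jamal, Maysoon.
Umar predeceased; the 1/6 allotted to Umar's branch passes to Umar's issue by representation.
The 1/6 is divided into 2 equal shares of 1/12 among Tariq, Layth.
Tariq is living and takes 1/12.
Layth is living and takes 1/12.
Widad is living and takes 1/6.
Rashida is living and takes 1/6.
Yasmin is living and takes 1/6.
Jamal predeceased; the 1/6 allotted to Jamal's branch passes to Jamal's issue by representation.
The 1/6 is divided into 3 equal shares of 1/18 among Bashir, Amira, Hanan.
Bashir is living and takes 1/18.
Amira is living and takes 1/18.
Hanan is living and takes 1/18.
Maysoon is living and takes 1/6.

Amira 1/18; Bashir 1/18; Hanan 1/18; Layth 1/12; Maysoon 1/6; Rashida 1/6; Tariq 1/12; Widad 1/6; Yasmin 1/6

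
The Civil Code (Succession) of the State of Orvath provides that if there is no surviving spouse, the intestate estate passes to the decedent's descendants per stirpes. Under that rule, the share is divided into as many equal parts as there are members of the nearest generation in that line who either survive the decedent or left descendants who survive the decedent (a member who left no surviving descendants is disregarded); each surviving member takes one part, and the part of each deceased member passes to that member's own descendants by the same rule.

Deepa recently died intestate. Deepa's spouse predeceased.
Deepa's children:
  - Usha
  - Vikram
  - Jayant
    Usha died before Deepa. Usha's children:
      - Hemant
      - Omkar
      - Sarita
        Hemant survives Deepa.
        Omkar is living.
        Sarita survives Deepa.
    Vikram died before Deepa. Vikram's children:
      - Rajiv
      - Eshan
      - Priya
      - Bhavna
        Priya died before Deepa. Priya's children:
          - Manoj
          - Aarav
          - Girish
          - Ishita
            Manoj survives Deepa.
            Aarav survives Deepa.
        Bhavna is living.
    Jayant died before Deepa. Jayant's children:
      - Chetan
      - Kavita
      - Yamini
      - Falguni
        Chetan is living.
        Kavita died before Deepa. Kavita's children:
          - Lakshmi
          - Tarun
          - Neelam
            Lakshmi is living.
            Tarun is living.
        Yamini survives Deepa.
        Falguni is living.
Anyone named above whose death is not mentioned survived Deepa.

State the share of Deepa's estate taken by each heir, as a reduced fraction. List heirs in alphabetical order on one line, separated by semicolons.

There is no surviving spouse, so the entire estate passes to Deepa's descendants per stirpes.
The estate is divided into 3 equal shares of 1/3 among Usha, Vikram, Jayant.
Usha predeceased; the 1/3 allotted to Usha's branch passes to Usha's issue by representation.
The 1/3 is divided into 3 equal shares of 1/9 among Hemant, Omkar, Sarita.
Hemant is living and takes 1/9.
Omkar is living and takes 1/9.
Sarita is living and takes 1/9.
Vikram predeceased; the 1/3 allotted to Vikram's branch passes to Vikram's issue by representation.
The 1/3 is divided into 4 equal shares of 1/12 among Rajiv, Eshan, Priya, Bhavna.
Rajiv is living and takes 1/12.
Eshan is living and takes 1/12.
Priya predeceased; the 1/12 allotted to Priya's branch passes to Priya's issue by representation.
The 1/12 is divided into 4 equal shares of 1/48 among Manoj, Aarav, Girish, Ishita.
Manoj is living and takes 1/48.
Aarav is living and takes 1/48.
Girish is living and takes 1/48.
Ishita is living and takes 1/48.
Bhavna is living and takes 1/12.
Jayant predeceased; the 1/3 allotted to Jayant's branch passes to Jayant's issue by representation.
The 1/3 is divided into 4 equal shares of 1/12 among Chetan, Kavita, Yamini, Falguni.
Chetan is living and takes 1/12.
Kavita predeceased; the 1/12 allotted to Kavita's branch passes to Kavita's issue by representation.
The 1/12 is divided into 3 equal shares of 1/36 among Lakshmi, Tarun, Neelam.
Lakshmi is living and takes 1/36.
Tarun is living and takes 1/36.
Neelam is living and takes 1/36.
Yamini is living and takes 1/12.
Falguni is living and takes 1/12.

Aarav 1/48; Bhavna 1/12; Chetan 1/12; Eshan 1/12; Falguni 1/12; Girish 1/48; Hemant 1/9; Ishita 1/48; Lakshmi 1/36; Manoj 1/48; Neelam 1/36; Omkar 1/9; Rajiv 1/12; Sarita 1/9; Tarun 1/36; Yamini 1/12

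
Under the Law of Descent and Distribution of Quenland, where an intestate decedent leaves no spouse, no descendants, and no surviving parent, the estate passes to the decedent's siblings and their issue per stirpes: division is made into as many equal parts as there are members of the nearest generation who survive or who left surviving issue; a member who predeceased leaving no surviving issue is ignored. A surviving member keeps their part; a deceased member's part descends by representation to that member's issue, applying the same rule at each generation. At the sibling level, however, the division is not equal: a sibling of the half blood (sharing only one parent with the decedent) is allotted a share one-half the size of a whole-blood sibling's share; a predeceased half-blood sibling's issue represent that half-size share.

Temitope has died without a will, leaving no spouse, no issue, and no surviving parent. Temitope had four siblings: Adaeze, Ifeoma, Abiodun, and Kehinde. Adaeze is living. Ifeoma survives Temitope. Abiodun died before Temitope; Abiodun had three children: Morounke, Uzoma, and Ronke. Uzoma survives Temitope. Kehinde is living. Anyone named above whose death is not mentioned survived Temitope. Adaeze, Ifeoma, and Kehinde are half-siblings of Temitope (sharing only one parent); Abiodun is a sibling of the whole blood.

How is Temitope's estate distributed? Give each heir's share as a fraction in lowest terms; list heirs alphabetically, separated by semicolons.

Adaeze 1/5; Ifeoma 1/5; Kehinde 1/5; Morounke 2/15; Ronke 2/15; Uzoma 2/15

No spouse, descendants, or parent survives, so the estate passes to Temitope's siblings per stirpes.
Half-blood siblings count for one-half the weight of whole-blood siblings at the initial division.
Dividing 1 in proportion to weights (total weight 5/2): Adaeze (weight 1/2) → 1/5; Ifeoma (weight 1/2) → 1/5; Abiodun (weight 1) → 2/5; Kehinde (weight 1/2) → 1/5.
Adaeze is living and takes 1/5.
Ifeoma is living and takes 1/5.
Abiodun predeceased; the 2/5 allotted to Abiodun's branch passes to Abiodun's issue by representation.
The 2/5 is divided into 3 equal shares of 2/15 among Morounke, Uzoma, Ronke.
Morounke is living and takes 2/15.
Uzoma is living and takes 2/15.
Ronke is living and takes 2/15.
Kehinde is living and takes 1/5.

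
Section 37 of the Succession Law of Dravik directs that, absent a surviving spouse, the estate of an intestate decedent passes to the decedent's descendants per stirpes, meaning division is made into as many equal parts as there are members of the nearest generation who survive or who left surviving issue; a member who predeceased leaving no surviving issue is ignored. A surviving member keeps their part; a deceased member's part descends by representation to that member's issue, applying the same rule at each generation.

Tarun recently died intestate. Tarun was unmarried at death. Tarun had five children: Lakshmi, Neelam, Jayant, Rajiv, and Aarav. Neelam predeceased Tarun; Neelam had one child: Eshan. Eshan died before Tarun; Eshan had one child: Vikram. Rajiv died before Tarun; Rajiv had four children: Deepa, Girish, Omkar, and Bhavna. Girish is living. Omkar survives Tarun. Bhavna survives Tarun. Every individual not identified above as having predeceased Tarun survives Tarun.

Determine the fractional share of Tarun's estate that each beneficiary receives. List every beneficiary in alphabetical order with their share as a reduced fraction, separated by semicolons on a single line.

There is no surviving spouse, so the entire estate passes to Tarun's descendants per stirpes.
The estate is divided into 5 equal shares of 1/5 among Lakshmi, Neelam, Jayant, Rajiv, Aarav.
Lakshmi is living and takes 1/5.
Neelam predeceased; the 1/5 allotted to Neelam's branch passes to Neelam's issue by representation.
Eshan's line is the sole branch at this level, so the full 1/5 passes to Eshan's issue by representation.
Vikram is the sole taker at this level and receives the full 1/5.
Jayant is living and takes 1/5.
Rajiv predeceased; the 1/5 allotted to Rajiv's branch passes to Rajiv's issue by representation.
The 1/5 is divided into 4 equal shares of 1/20 among Deepa, Girish, Omkar, Bhavna.
Deepa is living and takes 1/20.
Girish is living and takes 1/20.
Omkar is living and takes 1/20.
Bhavna is living and takes 1/20.
Aarav is living and takes 1/5.

Aarav 1/5; Bhavna 1/20; Deepa 1/20; Girish 1/20; Jayant 1/5; Lakshmi 1/5; Omkar 1/20; Vikram 1/5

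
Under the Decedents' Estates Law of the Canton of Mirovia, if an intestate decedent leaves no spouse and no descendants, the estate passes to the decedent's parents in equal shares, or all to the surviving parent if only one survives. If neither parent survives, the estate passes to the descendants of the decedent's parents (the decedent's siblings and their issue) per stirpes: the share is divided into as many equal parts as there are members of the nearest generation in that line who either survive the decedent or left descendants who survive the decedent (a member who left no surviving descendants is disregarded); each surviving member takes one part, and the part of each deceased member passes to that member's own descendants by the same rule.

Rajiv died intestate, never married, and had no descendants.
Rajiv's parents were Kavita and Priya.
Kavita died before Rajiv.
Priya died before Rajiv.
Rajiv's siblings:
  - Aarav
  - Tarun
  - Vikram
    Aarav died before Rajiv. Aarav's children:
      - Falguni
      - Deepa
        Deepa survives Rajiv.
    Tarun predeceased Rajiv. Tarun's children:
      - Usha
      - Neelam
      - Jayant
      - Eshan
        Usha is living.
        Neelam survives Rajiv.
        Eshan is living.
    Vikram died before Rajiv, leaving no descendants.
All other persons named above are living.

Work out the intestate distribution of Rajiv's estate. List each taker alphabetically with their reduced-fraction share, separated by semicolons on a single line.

Deepa 1/4; Eshan 1/8; Falguni 1/4; Jayant 1/8; Neelam 1/8; Usha 1/8

Neither parent survives and there are no descendants, so the estate passes to Rajiv's siblings and their issue per stirpes.
Vikram left no surviving issue, so that branch lapses and is disregarded.
The estate is divided into 2 equal shares of 1/2 among Aarav, Tarun.
Aarav predeceased; the 1/2 allotted to Aarav's branch passes to Aarav's issue by representation.
The 1/2 is divided into 2 equal shares of 1/4 among Falguni, Deepa.
Falguni is living and takes 1/4.
Deepa is living and takes 1/4.
Tarun predeceased; the 1/2 allotted to Tarun's branch passes to Tarun's issue by representation.
The 1/2 is divided into 4 equal shares of 1/8 among Usha, Neelam, Jayant, Eshan.
Usha is living and takes 1/8.
Neelam is living and takes 1/8.
Jayant is living and takes 1/8.
Eshan is living and takes 1/8.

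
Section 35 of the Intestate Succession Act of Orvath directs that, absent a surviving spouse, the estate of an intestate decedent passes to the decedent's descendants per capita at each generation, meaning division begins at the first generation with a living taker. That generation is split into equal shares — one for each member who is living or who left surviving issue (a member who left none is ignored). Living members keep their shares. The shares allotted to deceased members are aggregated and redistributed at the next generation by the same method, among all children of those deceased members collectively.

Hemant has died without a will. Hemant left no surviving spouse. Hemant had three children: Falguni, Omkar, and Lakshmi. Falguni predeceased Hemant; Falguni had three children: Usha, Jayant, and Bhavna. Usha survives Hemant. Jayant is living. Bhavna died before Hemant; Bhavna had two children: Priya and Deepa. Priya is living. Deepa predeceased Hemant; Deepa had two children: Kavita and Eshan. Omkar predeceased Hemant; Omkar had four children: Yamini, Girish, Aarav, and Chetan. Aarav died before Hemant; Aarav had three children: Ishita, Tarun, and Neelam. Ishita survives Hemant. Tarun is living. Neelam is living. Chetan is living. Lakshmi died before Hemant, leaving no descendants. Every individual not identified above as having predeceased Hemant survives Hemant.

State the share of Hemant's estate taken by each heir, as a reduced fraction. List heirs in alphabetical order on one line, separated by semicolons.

Chetan 1/7; Eshan 1/35; Girish 1/7; Ishita 2/35; Jayant 1/7; Kavita 1/35; Neelam 2/35; Priya 2/35; Tarun 2/35; Usha 1/7; Yamini 1/7

There is no surviving spouse, so the entire estate passes to Hemant's descendants per capita at each generation.
No one at generation 1 (Falguni, Omkar) is living; moving to the next generation.
At generation 2 (Usha, Jayant, Bhavna, Yamini, Girish, Aarav, Chetan) there are 7 shares of (1)/7 = 1/7 each.
Living: Usha, Jayant, Yamini, Girish, and Chetan — each takes 1/7.
Deceased: Bhavna and Aarav. Their combined 2/7 is pooled and carried to generation 3.
At generation 3 (Priya, Deepa, Ishita, Tarun, Neelam) there are 5 shares of (2/7)/5 = 2/35 each.
Living: Priya, Ishita, Tarun, and Neelam — each takes 2/35.
Deceased: Deepa. That 2/35 share is carried to generation 4.
At generation 4 (Kavita, Eshan) there are 2 shares of (2/35)/2 = 1/35 each.
Living: Kavita and Eshan — each takes 1/35.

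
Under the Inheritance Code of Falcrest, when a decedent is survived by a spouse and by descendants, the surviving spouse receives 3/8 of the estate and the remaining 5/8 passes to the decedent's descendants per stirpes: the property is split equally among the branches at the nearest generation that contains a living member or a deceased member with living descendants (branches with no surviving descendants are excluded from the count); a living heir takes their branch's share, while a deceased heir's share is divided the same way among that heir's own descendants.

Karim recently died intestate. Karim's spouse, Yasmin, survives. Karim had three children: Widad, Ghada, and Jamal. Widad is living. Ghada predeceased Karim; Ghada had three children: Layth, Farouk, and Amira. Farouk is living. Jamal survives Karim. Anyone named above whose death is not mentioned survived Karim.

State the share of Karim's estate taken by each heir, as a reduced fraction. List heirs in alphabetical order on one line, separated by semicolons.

Amira 5/72; Farouk 5/72; Jamal 5/24; Layth 5/72; Widad 5/24; Yasmin 3/8

Yasmin, as surviving spouse, takes 3/8.
The remaining 5/8 passes to Karim's descendants per stirpes.
The 5/8 is divided into 3 equal shares of 5/24 among Widad, Ghada, Jamal.
Widad is living and takes 5/24.
Ghada predeceased; the 5/24 allotted to Ghada's branch passes to Ghada's issue by representation.
The 5/24 is divided into 3 equal shares of 5/72 among Layth, Farouk, Amira.
Layth is living and takes 5/72.
Farouk is living and takes 5/72.
Amira is living and takes 5/72.
Jamal is living and takes 5/24.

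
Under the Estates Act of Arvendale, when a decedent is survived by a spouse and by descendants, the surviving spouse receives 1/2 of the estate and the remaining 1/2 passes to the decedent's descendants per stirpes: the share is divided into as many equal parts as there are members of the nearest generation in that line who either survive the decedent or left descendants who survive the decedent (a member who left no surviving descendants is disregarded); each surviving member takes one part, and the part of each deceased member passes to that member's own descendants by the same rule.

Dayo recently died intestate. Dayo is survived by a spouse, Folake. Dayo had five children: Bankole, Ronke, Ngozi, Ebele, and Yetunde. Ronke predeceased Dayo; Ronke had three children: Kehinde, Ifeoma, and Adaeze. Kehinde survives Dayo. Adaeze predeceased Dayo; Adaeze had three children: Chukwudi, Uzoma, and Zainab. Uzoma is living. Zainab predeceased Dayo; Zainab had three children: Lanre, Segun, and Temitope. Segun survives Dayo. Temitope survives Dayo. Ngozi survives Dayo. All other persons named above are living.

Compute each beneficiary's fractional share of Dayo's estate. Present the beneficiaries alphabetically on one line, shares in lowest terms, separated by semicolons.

Bankole 1/10; Chukwudi 1/90; Ebele 1/10; Folake 1/2; Ifeoma 1/30; Kehinde 1/30; Lanre 1/270; Ngozi 1/10; Segun 1/270; Temitope 1/270; Uzoma 1/90; Yetunde 1/10

Folake, as surviving spouse, takes 1/2.
The remaining 1/2 passes to Dayo's descendants per stirpes.
The 1/2 is divided into 5 equal shares of 1/10 among Bankole, Ronke, Ngozi, Ebele, Yetunde.
Bankole is living and takes 1/10.
Ronke predeceased; the 1/10 allotted to Ronke's branch passes to Ronke's issue by representation.
The 1/10 is divided into 3 equal shares of 1/30 among Kehinde, Ifeoma, Adaeze.
Kehinde is living and takes 1/30.
Ifeoma is living and takes 1/30.
Adaeze predeceased; the 1/30 allotted to Adaeze's branch passes to Adaeze's issue by representation.
The 1/30 is divided into 3 equal shares of 1/90 among Chukwudi, Uzoma, Zainab.
Chukwudi is living and takes 1/90.
Uzoma is living and takes 1/90.
Zainab predeceased; the 1/90 allotted to Zainab's branch passes to Zainab's issue by representation.
The 1/90 is divided into 3 equal shares of 1/270 among Lanre, Segun, Temitope.
Lanre is living and takes 1/270.
Segun is living and takes 1/270.
Temitope is living and takes 1/270.
Ngozi is living and takes 1/10.
Ebele is living and takes 1/10.
Yetunde is living and takes 1/10.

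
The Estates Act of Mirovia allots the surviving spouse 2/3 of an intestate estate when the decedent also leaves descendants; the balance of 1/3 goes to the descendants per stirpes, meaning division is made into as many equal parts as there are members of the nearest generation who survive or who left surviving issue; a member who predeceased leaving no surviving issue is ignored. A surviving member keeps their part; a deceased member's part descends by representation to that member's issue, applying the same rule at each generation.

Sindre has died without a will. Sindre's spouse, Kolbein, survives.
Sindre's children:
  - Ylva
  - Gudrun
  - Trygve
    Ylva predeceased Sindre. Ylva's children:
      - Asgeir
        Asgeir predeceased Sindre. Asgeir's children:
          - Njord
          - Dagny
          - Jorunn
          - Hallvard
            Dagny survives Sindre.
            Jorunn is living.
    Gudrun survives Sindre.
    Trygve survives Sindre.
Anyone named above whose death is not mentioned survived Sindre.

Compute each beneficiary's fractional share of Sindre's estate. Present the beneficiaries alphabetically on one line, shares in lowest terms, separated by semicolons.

Dagny 1/36; Gudrun 1/9; Hallvard 1/36; Jorunn 1/36; Kolbein 2/3; Njord 1/36; Trygve 1/9

Kolbein, as surviving spouse, takes 2/3.
The remaining 1/3 passes to Sindre's descendants per stirpes.
The 1/3 is divided into 3 equal shares of 1/9 among Ylva, Gudrun, Trygve.
Ylva predeceased; the 1/9 allotted to Ylva's branch passes to Ylva's issue by representation.
Asgeir's line is the sole branch at this level, so the full 1/9 passes to Asgeir's issue by representation.
The 1/9 is divided into 4 equal shares of 1/36 among Njord, Dagny, Jorunn, Hallvard.
Njord is living and takes 1/36.
Dagny is living and takes 1/36.
Jorunn is living and takes 1/36.
Hallvard is living and takes 1/36.
Gudrun is living and takes 1/9.
Trygve is living and takes 1/9.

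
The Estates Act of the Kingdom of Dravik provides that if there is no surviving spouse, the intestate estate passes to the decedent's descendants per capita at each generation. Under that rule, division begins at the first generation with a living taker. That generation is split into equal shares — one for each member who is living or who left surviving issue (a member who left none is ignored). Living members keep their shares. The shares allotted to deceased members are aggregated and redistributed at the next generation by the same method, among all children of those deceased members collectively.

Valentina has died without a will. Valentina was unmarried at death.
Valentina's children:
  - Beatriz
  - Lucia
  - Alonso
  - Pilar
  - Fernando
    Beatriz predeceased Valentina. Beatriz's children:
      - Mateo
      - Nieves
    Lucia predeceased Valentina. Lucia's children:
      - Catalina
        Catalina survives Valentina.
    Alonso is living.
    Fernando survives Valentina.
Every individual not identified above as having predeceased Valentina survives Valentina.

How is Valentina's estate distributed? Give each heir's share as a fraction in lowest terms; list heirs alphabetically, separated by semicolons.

There is no surviving spouse, so the entire estate passes to Valentina's descendants per capita at each generation.
At generation 1 (Beatriz, Lucia, Alonso, Pilar, Fernando) there are 5 shares of (1)/5 = 1/5 each.
Living: Alonso, Pilar, and Fernando — each takes 1/5.
Deceased: Beatriz and Lucia. Their combined 2/5 is pooled and carried to generation 2.
At generation 2 (Mateo, Nieves, Catalina) there are 3 shares of (2/5)/3 = 2/15 each.
Living: Mateo, Nieves, and Catalina — each takes 2/15.

Alonso 1/5; Catalina 2/15; Fernando 1/5; Mateo 2/15; Nieves 2/15; Pilar 1/5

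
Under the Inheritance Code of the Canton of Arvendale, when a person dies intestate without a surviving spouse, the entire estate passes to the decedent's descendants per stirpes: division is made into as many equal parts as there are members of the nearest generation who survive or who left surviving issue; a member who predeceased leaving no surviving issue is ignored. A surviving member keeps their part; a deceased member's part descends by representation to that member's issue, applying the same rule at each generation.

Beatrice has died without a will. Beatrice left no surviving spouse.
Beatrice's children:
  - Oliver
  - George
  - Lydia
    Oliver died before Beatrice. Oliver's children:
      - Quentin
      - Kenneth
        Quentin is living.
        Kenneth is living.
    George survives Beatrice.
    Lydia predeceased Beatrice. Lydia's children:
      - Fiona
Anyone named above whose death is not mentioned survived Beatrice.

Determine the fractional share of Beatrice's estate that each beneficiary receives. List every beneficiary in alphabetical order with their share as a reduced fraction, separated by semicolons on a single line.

Fiona 1/3; George 1/3; Kenneth 1/6; Quentin 1/6

There is no surviving spouse, so the entire estate passes to Beatrice's descendants per stirpes.
The estate is divided into 3 equal shares of 1/3 among Oliver, George, Lydia.
Oliver predeceased; the 1/3 allotted to Oliver's branch passes to Oliver's issue by representation.
The 1/3 is divided into 2 equal shares of 1/6 among Quentin, Kenneth.
Quentin is living and takes 1/6.
Kenneth is living and takes 1/6.
George is living and takes 1/3.
Lydia predeceased; the 1/3 allotted to Lydia's branch passes to Lydia's issue by representation.
Fiona is the sole taker at this level and receives the full 1/3.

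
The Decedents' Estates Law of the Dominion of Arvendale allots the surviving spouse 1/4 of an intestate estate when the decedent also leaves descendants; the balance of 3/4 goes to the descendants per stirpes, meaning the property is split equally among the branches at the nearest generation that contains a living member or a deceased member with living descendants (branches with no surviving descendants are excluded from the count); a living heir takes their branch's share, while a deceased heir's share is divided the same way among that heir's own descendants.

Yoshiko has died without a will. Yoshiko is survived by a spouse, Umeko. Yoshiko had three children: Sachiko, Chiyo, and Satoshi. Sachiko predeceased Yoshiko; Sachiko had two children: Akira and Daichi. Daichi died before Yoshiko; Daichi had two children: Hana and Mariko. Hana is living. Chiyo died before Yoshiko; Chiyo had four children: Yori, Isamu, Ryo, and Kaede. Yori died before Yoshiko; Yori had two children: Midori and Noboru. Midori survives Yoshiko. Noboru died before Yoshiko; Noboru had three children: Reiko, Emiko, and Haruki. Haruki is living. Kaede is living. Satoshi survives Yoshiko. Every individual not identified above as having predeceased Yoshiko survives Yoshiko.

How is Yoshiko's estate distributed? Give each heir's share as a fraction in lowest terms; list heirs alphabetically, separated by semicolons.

Akira 1/8; Emiko 1/96; Hana 1/16; Haruki 1/96; Isamu 1/16; Kaede 1/16; Mariko 1/16; Midori 1/32; Reiko 1/96; Ryo 1/16; Satoshi 1/4; Umeko 1/4

Umeko, as surviving spouse, takes 1/4.
The remaining 3/4 passes to Yoshiko's descendants per stirpes.
The 3/4 is divided into 3 equal shares of 1/4 among Sachiko, Chiyo, Satoshi.
Sachiko predeceased; the 1/4 allotted to Sachiko's branch passes to Sachiko's issue by representation.
The 1/4 is divided into 2 equal shares of 1/8 among Akira, Daichi.
Akira is living and takes 1/8.
Daichi predeceased; the 1/8 allotted to Daichi's branch passes to Daichi's issue by representation.
The 1/8 is divided into 2 equal shares of 1/16 among Hana, Mariko.
Hana is living and takes 1/16.
Mariko is living and takes 1/16.
Chiyo predeceased; the 1/4 allotted to Chiyo's branch passes to Chiyo's issue by representation.
The 1/4 is divided into 4 equal shares of 1/16 among Yori, Isamu, Ryo, Kaede.
Yori predeceased; the 1/16 allotted to Yori's branch passes to Yori's issue by representation.
The 1/16 is divided into 2 equal shares of 1/32 among Midori, Noboru.
Midori is living and takes 1/32.
Noboru predeceased; the 1/32 allotted to Noboru's branch passes to Noboru's issue by representation.
The 1/32 is divided into 3 equal shares of 1/96 among Reiko, Emiko, Haruki.
Reiko is living and takes 1/96.
Emiko is living and takes 1/96.
Haruki is living and takes 1/96.
Isamu is living and takes 1/16.
Ryo is living and takes 1/16.
Kaede is living and takes 1/16.
Satoshi is living and takes 1/4.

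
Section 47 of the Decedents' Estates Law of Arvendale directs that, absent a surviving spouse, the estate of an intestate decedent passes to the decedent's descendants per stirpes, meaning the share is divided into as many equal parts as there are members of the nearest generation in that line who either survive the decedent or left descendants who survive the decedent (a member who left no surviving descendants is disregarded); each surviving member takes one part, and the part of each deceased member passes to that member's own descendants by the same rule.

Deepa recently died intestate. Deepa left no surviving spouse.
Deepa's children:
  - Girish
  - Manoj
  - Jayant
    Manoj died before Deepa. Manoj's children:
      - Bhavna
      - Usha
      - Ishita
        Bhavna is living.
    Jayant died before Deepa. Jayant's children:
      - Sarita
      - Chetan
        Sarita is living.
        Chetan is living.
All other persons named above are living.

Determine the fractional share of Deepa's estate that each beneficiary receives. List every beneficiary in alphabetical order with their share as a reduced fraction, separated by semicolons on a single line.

Bhavna 1/9; Chetan 1/6; Girish 1/3; Ishita 1/9; Sarita 1/6; Usha 1/9

There is no surviving spouse, so the entire estate passes to Deepa's descendants per stirpes.
The estate is divided into 3 equal shares of 1/3 among Girish, Manoj, Jayant.
Girish is living and takes 1/3.
Manoj predeceased; the 1/3 allotted to Manoj's branch passes to Manoj's issue by representation.
The 1/3 is divided into 3 equal shares of 1/9 among Bhavna, Usha, Ishita.
Bhavna is living and takes 1/9.
Usha is living and takes 1/9.
Ishita is living and takes 1/9.
Jayant predeceased; the 1/3 allotted to Jayant's branch passes to Jayant's issue by representation.
The 1/3 is divided into 2 equal shares of 1/6 among Sarita, Chetan.
Sarita is living and takes 1/6.
Chetan is living and takes 1/6.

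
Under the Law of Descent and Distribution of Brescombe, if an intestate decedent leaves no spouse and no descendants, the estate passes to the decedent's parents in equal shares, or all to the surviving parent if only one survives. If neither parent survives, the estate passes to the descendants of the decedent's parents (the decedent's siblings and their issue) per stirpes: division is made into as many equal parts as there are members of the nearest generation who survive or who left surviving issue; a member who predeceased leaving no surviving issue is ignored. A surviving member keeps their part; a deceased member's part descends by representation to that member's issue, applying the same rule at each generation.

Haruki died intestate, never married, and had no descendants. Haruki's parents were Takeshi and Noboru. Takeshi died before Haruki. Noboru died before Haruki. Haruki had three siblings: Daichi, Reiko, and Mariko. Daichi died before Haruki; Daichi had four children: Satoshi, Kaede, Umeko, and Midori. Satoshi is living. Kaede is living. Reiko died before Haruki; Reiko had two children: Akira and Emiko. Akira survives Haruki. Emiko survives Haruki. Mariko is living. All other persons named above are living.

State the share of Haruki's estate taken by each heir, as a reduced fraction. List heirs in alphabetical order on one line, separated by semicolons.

Neither parent survives and there are no descendants, so the estate passes to Haruki's siblings and their issue per stirpes.
The estate is divided into 3 equal shares of 1/3 among Daichi, Reiko, Mariko.
Daichi predeceased; the 1/3 allotted to Daichi's branch passes to Daichi's issue by representation.
The 1/3 is divided into 4 equal shares of 1/12 among Satoshi, Kaede, Umeko, Midori.
Satoshi is living and takes 1/12.
Kaede is living and takes 1/12.
Umeko is living and takes 1/12.
Midori is living and takes 1/12.
Reiko predeceased; the 1/3 allotted to Reiko's branch passes to Reiko's issue by representation.
The 1/3 is divided into 2 equal shares of 1/6 among Akira, Emiko.
Akira is living and takes 1/6.
Emiko is living and takes 1/6.
Mariko is living and takes 1/3.

Akira 1/6; Emiko 1/6; Kaede 1/12; Mariko 1/3; Midori 1/12; Satoshi 1/12; Umeko 1/12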